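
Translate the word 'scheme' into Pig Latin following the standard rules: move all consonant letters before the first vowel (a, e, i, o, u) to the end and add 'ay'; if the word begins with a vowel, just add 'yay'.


'scheme': move consonant cluster 'sch' to end and add 'ay': 'emeschay'.

emeschay


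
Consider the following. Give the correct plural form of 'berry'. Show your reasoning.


Apply rule: Change -y to -ies (consonant + y). 'berry' becomes 'berries'.

berries


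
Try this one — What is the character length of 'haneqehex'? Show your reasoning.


Spell out 'haneqehex' and number each letter: h(1), a(2), n(3), e(4), q(5), e(6), h(7), e(8), x(9). Total: 9 letters.

9


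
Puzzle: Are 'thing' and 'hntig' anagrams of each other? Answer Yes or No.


Sorted letters of 'thing': 'ghint'
Sorted letters of 'hntig': 'ghint'
They match.

Yes


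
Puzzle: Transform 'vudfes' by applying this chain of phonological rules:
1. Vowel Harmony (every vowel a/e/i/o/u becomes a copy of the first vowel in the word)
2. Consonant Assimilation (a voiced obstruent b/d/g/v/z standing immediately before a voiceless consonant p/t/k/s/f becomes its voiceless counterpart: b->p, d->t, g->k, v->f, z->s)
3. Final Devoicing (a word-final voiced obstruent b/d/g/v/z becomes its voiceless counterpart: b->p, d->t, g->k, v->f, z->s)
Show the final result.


Starting form: 'vudfes'
Rule 1: Vowel Harmony: all vowels become 'u' (matching first vowel). 'vudfes' -> 'vudfus'
Rule 2: Consonant Assimilation: voiced obstruent before voiceless consonant becomes voiceless ('df' -> 'tf'). 'vudfus' -> 'vutfus'
Rule 3: Final Devoicing: final consonant 's' is not one of the voiced obstruents b/d/g/v/z. No change.
Final form: 'vutfus'

vutfus


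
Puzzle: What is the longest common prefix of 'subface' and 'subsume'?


Compare from the start: 3 characters match: 'sub'. Mismatch at position 4: 'f' vs 's'.

sub


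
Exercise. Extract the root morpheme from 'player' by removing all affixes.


Remove suffix '-er' from 'player' to get root 'play'.

play


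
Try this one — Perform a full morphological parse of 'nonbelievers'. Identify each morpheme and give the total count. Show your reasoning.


Step 1: Identify prefix: 'non' (meaning: not)
Step 2: Identify root: 'believe'
Step 3: Identify suffix(es): 'er, s'
Decomposition: non- (prefix: not) + believe (root) + -er (suffix: one who) + -s (plural)
Total morphemes: 4

4 morphemes (non- (prefix: not) + believe (root) + -er (suffix: one who) + -s (plural))


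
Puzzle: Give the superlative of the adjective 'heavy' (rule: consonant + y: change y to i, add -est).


Apply superlative formation (consonant + y: change y to i, add -est): 'heavy' -> 'heaviest'.

heaviest


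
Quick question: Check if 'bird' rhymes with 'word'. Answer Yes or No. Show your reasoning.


Rime (stressed vowel + following sounds) of 'bird': -ird = /ɜːrd/
Rime of 'word': -ord = /ɜːrd/
/ɜːrd/ and /ɜːrd/ are the same ending sound, so the words rhyme.

Yes


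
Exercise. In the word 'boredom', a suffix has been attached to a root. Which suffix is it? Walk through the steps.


The word 'boredom' = 'bore' (root) + '-dom' (suffix). The suffix is '-dom'.

dom


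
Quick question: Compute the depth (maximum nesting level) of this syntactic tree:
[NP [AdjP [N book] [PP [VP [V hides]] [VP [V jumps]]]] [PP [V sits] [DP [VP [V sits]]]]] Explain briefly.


Count bracket nesting levels:
'[' at pos 0: depth = 1
'[' at pos 4: depth = 2
'[' at pos 10: depth = 3
'[' at pos 19: depth = 3
'[' at pos 23: depth = 4
'[' at pos 27: depth = 5
'[' at pos 38: depth = 4
'[' at pos 42: depth = 5
'[' at pos 55: depth = 2
'[' at pos 59: depth = 3
'[' at pos 68: depth = 3
'[' at pos 72: depth = 4
'[' at pos 76: depth = 5
Maximum depth reached: 5

5


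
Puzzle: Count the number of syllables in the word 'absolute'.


Break 'absolute' into syllables: ab-so-lute -> ab | so | lute = 3 syllables

3 syllables


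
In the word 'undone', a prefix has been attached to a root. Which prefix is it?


The word 'undone' = 'un' (prefix) + 'done' (root). The prefix is 'un'.

un


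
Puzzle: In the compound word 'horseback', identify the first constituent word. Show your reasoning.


Split 'horseback' into 'horse' + 'back'. The first part is 'horse'.

horse


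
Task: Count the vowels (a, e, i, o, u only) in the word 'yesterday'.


Vowels in 'yesterday': e, e, a = 3 vowels.

3


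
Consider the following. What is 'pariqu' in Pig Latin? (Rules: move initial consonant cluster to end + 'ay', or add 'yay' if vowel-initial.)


'pariqu': move consonant cluster 'p' to end and add 'ay': 'ariqupay'.

ariqupay


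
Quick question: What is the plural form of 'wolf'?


Apply rule: Change -f to -ves. 'wolf' becomes 'wolves'.

wolves


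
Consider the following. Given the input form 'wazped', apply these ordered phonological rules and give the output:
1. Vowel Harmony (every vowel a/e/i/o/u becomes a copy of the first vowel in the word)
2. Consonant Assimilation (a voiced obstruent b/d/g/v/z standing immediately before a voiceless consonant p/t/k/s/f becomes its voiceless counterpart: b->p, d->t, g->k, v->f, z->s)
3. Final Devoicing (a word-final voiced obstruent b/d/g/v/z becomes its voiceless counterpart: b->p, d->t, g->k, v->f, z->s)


Starting form: 'wazped'
Rule 1: Vowel Harmony: all vowels become 'a' (matching first vowel). 'wazped' -> 'wazpad'
Rule 2: Consonant Assimilation: voiced obstruent before voiceless consonant becomes voiceless ('zp' -> 'sp'). 'wazpad' -> 'waspad'
Rule 3: Final Devoicing: word-final voiced obstruent 'd' becomes voiceless 't'. 'waspad' -> 'waspat'
Final form: 'waspat'

waspat


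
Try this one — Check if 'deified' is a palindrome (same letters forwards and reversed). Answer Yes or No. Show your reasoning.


Forward: 'deified'
Reversed: 'deified'
They are identical.

Yes


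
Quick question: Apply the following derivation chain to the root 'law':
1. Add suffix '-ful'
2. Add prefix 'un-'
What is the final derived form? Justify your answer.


Step 1: Add suffix '-ful' to 'law' = 'lawful'
Step 2: Add prefix 'un-' to 'lawful' = 'unlawful'

unlawful


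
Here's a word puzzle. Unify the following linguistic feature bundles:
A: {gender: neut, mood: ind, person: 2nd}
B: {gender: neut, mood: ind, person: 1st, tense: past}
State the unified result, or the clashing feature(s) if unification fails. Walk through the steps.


Compare features:
gender: A=neut vs B=neut -> unified: neut
mood: A=ind vs B=ind -> unified: ind
person: A=2nd vs B=1st -> CLASH
tense: A=_ vs B=past -> unified: past
Clash detected on feature 'person' (2nd vs 1st); unification fails.

CLASH on 'person' (2nd vs 1st)


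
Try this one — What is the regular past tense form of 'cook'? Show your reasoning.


Apply rule: Add -ed. 'cook' becomes 'cooked'.

cooked


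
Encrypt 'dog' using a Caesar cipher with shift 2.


Shift each letter by 2: d -> f, o -> q, g -> i. Result: 'fqi'.

fqi


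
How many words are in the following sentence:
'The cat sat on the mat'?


Split into words: The | cat | sat | on | the | mat = 6 words.

6


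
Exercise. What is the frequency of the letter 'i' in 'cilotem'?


Letter 'i' in 'cilotem': found at position(s) 2 = 1 occurrence(s).

1


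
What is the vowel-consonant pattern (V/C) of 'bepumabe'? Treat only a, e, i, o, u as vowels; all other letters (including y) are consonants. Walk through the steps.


Letter mapping: b = C, e = V, p = C, u = V, m = C, a = V, b = C, e = V.

CVCVCVCV


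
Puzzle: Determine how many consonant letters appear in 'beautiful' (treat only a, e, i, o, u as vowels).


Consonants in 'beautiful': b, t, f, l = 4 consonants.

4


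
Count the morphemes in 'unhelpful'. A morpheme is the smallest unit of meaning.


Decomposition: un- (prefix) + help (root) + -ful (suffix) = 3 morpheme(s)

3 morphemes


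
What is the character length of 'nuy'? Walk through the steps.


Spell out 'nuy' and number each letter: n(1), u(2), y(3). Total: 3 letters.

3


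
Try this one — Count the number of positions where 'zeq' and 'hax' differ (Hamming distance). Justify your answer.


Alignment:
Position 1: 'z' vs 'h' = DIFFER
Position 2: 'e' vs 'a' = DIFFER
Position 3: 'q' vs 'x' = DIFFER
Total differences: 3

3


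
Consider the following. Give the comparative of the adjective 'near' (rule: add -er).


Apply comparative formation (add -er): 'near' -> 'nearer'.

nearer


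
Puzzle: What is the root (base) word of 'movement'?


Remove suffix '-ment' from 'movement' to get root 'move'.

move


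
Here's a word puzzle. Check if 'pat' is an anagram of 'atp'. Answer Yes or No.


Sorted letters of 'pat': 'apt'
Sorted letters of 'atp': 'apt'
They match.

Yes


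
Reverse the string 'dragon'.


Reverse 'dragon' character by character: 'nogard'.

nogard


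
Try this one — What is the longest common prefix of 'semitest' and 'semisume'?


Compare from the start: 4 characters match: 'semi'. Mismatch at position 5: 't' vs 's'.

semi


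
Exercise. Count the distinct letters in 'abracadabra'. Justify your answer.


Unique letters in 'abracadabra': {a, b, c, d, r} = 5 distinct letters.

5


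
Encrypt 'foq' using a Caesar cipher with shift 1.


Shift each letter by 1: f -> g, o -> p, q -> r. Result: 'gpr'.

gpr


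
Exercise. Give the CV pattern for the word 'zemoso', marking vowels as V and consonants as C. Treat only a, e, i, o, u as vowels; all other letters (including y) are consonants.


Letter mapping: z = C, e = V, m = C, o = V, s = C, o = V.

CVCVCV


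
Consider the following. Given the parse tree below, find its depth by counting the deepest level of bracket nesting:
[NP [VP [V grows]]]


Count bracket nesting levels:
'[' at pos 0: depth = 1
'[' at pos 4: depth = 2
'[' at pos 8: depth = 3
Maximum depth reached: 3

3


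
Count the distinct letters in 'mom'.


Unique letters in 'mom': {m, o} = 2 distinct letters.

2


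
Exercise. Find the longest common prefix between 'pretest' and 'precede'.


Compare from the start: 3 characters match: 'pre'. Mismatch at position 4: 't' vs 'c'.

pre


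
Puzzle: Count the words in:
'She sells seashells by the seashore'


Split into words: She | sells | seashells | by | the | seashore = 6 words.

6


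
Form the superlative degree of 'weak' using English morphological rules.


Apply superlative formation (add -est): 'weak' -> 'weakest'.

weakest


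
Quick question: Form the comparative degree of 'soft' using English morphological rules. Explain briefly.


Apply comparative formation (add -er): 'soft' -> 'softer'.

softer


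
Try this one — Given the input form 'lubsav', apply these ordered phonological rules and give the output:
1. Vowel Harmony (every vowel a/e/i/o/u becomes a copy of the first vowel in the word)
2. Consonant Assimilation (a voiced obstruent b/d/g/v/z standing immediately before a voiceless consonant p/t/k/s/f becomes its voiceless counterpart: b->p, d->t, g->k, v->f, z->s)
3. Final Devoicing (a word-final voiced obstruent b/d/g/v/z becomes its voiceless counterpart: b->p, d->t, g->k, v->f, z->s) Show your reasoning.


Starting form: 'lubsav'
Rule 1: Vowel Harmony: all vowels become 'u' (matching first vowel). 'lubsav' -> 'lubsuv'
Rule 2: Consonant Assimilation: voiced obstruent before voiceless consonant becomes voiceless ('bs' -> 'ps'). 'lubsuv' -> 'lupsuv'
Rule 3: Final Devoicing: word-final voiced obstruent 'v' becomes voiceless 'f'. 'lupsuv' -> 'lupsuf'
Final form: 'lupsuf'

lupsuf


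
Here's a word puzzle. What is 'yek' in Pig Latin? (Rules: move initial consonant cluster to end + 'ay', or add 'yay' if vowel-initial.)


'yek': move consonant cluster 'y' to end and add 'ay': 'ekyay'.

ekyay


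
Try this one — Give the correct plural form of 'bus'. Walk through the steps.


Apply rule: Add -es (sibilant/fricative ending). 'bus' becomes 'buses'.

buses


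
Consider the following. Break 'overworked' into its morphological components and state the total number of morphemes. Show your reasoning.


Step 1: Identify prefix: 'over' (meaning: excessively)
Step 2: Identify root: 'work'
Step 3: Identify suffix(es): 'ed'
Decomposition: over- (prefix: excessively) + work (root) + -ed (suffix: past)
Total morphemes: 3

3 morphemes (over- (prefix: excessively) + work (root) + -ed (suffix: past))


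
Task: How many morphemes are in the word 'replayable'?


Decomposition: re- (prefix) + play (root) + -able (suffix) = 3 morpheme(s)

3 morphemes


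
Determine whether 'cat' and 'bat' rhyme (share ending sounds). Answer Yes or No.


Rime (stressed vowel + following sounds) of 'cat': -at = /æt/
Rime of 'bat': -at = /æt/
/æt/ and /æt/ are the same ending sound, so the words rhyme.

Yes


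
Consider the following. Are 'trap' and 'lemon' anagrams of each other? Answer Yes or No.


Sorted letters of 'trap': 'aprt'
Sorted letters of 'lemon': 'elmno'
They do not match.

No


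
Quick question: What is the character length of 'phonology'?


Spell out 'phonology' and number each letter: p(1), h(2), o(3), n(4), o(5), l(6), o(7), g(8), y(9). Total: 9 letters.

9


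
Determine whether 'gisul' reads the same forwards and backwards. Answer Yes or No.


Forward: 'gisul'
Reversed: 'lusig'
They differ.

No


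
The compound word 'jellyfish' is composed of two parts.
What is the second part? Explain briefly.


Split 'jellyfish' into 'jelly' + 'fish'. The second part is 'fish'.

fish


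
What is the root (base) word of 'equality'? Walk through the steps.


Remove suffix '-ity' from 'equality' to get root 'equal'.

equal


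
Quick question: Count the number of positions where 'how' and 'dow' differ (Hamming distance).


Alignment:
Position 1: 'h' vs 'd' = DIFFER
Position 2: 'o' vs 'o' = match
Position 3: 'w' vs 'w' = match
Total differences: 1

1


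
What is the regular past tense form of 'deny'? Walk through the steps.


Apply rule: Change -y to -ied. 'deny' becomes 'denied'.

denied


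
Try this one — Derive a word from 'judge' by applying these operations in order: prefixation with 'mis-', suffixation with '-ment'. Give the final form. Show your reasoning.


Step 1: Add prefix 'mis-' to 'judge' = 'misjudge'
Step 2: Add suffix '-ment' to 'misjudge' = 'misjudgment'

misjudgment


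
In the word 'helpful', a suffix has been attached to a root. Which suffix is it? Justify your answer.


The word 'helpful' = 'help' (root) + '-ful' (suffix). The suffix is '-ful'.

ful


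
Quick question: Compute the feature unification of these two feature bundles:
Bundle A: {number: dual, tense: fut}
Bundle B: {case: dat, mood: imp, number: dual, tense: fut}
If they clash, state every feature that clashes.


Compare features:
case: A=_ vs B=dat -> unified: dat
mood: A=_ vs B=imp -> unified: imp
number: A=dual vs B=dual -> unified: dual
tense: A=fut vs B=fut -> unified: fut
No clashes found.

Unified: {case: dat, mood: imp, number: dual, tense: fut}


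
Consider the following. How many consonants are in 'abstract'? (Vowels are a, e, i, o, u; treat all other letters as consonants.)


Consonants in 'abstract': b, s, t, r, c, t = 6 consonants.

6


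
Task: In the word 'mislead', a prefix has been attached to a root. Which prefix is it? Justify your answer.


The word 'mislead' = 'mis' (prefix) + 'lead' (root). The prefix is 'mis'.

mis


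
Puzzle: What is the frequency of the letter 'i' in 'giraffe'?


Letter 'i' in 'giraffe': found at position(s) 2 = 1 occurrence(s).

1


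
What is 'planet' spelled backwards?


Reverse 'planet' character by character: 'tenalp'.

tenalp


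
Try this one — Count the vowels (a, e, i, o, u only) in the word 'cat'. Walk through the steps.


Vowels in 'cat': a = 1 vowels.

1


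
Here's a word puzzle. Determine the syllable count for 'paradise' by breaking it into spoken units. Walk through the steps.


Break 'paradise' into syllables: par-a-dise -> par | a | dise = 3 syllables

3 syllables


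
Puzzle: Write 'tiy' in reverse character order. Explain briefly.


Reverse 'tiy' character by character: 'yit'.

yit


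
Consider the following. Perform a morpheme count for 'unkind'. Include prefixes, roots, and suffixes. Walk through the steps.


Decomposition: un- (prefix) + kind (root) = 2 morpheme(s)

2 morphemes


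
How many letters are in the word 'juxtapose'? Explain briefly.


Spell out 'juxtapose' and number each letter: j(1), u(2), x(3), t(4), a(5), p(6), o(7), s(8), e(9). Total: 9 letters.

9


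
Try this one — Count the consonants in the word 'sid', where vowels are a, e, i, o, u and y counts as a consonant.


Consonants in 'sid': s, d = 2 consonants.

2


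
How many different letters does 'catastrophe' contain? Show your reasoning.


Unique letters in 'catastrophe': {a, c, e, h, o, p, r, s, t} = 9 distinct letters.

9


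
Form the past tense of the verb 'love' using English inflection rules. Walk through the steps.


Apply rule: Add -d (word ends in -e). 'love' becomes 'loved'.

loved


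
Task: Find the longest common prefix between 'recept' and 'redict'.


Compare from the start: 2 characters match: 're'. Mismatch at position 3: 'c' vs 'd'.

re


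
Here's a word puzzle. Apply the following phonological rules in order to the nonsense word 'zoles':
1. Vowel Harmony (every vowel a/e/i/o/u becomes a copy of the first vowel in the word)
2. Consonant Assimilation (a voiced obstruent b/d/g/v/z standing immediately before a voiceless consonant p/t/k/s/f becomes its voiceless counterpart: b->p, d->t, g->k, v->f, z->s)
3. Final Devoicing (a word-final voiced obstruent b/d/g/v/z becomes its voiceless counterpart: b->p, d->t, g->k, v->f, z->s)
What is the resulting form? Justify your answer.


Starting form: 'zoles'
Rule 1: Vowel Harmony: all vowels become 'o' (matching first vowel). 'zoles' -> 'zolos'
Rule 2: Consonant Assimilation: no voiced obstruent (b/d/g/v/z) stands immediately before a voiceless consonant (p/t/k/s/f). No change.
Rule 3: Final Devoicing: final consonant 's' is not one of the voiced obstruents b/d/g/v/z. No change.
Final form: 'zolos'

zolos


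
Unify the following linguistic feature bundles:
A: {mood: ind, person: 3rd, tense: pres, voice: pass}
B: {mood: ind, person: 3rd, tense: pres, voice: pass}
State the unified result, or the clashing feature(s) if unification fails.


Compare features:
mood: A=ind vs B=ind -> unified: ind
person: A=3rd vs B=3rd -> unified: 3rd
tense: A=pres vs B=pres -> unified: pres
voice: A=pass vs B=pass -> unified: pass
No clashes found.

Unified: {mood: ind, person: 3rd, tense: pres, voice: pass}


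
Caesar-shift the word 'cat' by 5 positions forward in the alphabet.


Shift each letter by 5: c -> h, a -> f, t -> y. Result: 'hfy'.

hfy


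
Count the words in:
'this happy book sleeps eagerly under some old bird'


Split into words: this | happy | book | sleeps | eagerly | under | some | old | bird = 9 words.

9


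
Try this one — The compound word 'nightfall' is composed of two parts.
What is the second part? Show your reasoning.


Split 'nightfall' into 'night' + 'fall'. The second part is 'fall'.

fall


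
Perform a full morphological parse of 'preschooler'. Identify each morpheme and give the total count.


Step 1: Identify prefix: 'pre' (meaning: before)
Step 2: Identify root: 'school'
Step 3: Identify suffix(es): 'er'
Decomposition: pre- (prefix: before) + school (root) + -er (suffix: one who)
Total morphemes: 3

3 morphemes (pre- (prefix: before) + school (root) + -er (suffix: one who))


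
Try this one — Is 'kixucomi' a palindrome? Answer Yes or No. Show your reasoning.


Forward: 'kixucomi'
Reversed: 'imocuxik'
They differ.

No


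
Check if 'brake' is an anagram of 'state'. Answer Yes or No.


Sorted letters of 'brake': 'abekr'
Sorted letters of 'state': 'aestt'
They do not match.

No


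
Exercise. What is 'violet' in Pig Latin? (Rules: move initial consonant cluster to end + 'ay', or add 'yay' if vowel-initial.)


'violet': move consonant cluster 'v' to end and add 'ay': 'ioletvay'.

ioletvay


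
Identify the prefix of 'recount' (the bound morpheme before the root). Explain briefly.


The word 'recount' = 're' (prefix) + 'count' (root). The prefix is 're'.

re


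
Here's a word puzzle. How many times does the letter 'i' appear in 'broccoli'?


Letter 'i' in 'broccoli': found at position(s) 8 = 1 occurrence(s).

1


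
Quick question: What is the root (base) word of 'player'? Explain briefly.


Remove suffix '-er' from 'player' to get root 'play'.

play


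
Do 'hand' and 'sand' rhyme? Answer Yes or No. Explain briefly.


Rime (stressed vowel + following sounds) of 'hand': -and = /ænd/
Rime of 'sand': -and = /ænd/
/ænd/ and /ænd/ are the same ending sound, so the words rhyme.

Yes


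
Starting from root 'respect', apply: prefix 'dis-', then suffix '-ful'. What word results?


Step 1: Add prefix 'dis-' to 'respect' = 'disrespect'
Step 2: Add suffix '-ful' to 'disrespect' = 'disrespectful'

disrespectful


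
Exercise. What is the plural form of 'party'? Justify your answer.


Apply rule: Change -y to -ies (consonant + y). 'party' becomes 'parties'.

parties


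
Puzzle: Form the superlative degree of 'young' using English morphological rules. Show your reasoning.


Apply superlative formation (add -est): 'young' -> 'youngest'.

youngest


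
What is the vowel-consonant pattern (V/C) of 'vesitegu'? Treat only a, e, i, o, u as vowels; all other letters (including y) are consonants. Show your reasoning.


Letter mapping: v = C, e = V, s = C, i = V, t = C, e = V, g = C, u = V.

CVCVCVCV


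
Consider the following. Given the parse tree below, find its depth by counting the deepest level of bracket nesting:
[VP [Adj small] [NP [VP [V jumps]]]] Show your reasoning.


Count bracket nesting levels:
'[' at pos 0: depth = 1
'[' at pos 4: depth = 2
'[' at pos 16: depth = 2
'[' at pos 20: depth = 3
'[' at pos 24: depth = 4
Maximum depth reached: 4

4


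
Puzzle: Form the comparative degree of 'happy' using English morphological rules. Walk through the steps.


Apply comparative formation (consonant + y: change y to i, add -er): 'happy' -> 'happier'.

happier


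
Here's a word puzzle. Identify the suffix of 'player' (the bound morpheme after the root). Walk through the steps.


The word 'player' = 'play' (root) + '-er' (suffix). The suffix is '-er'.

er


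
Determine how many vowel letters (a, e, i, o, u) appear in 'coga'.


Vowels in 'coga': o, a = 2 vowels.

2


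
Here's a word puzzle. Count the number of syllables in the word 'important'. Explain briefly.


Break 'important' into syllables: im-por-tant -> im | por | tant = 3 syllables

3 syllables


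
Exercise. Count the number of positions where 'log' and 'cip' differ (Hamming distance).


Alignment:
Position 1: 'l' vs 'c' = DIFFER
Position 2: 'o' vs 'i' = DIFFER
Position 3: 'g' vs 'p' = DIFFER
Total differences: 3

3


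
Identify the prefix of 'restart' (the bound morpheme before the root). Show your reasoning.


The word 'restart' = 're' (prefix) + 'start' (root). The prefix is 're'.

re


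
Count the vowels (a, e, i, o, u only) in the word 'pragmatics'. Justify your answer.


Vowels in 'pragmatics': a, a, i = 3 vowels.

3


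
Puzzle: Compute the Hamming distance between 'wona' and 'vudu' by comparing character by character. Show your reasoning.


Alignment:
Position 1: 'w' vs 'v' = DIFFER
Position 2: 'o' vs 'u' = DIFFER
Position 3: 'n' vs 'd' = DIFFER
Position 4: 'a' vs 'u' = DIFFER
Total differences: 4

4


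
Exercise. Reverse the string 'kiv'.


Reverse 'kiv' character by character: 'vik'.

vik


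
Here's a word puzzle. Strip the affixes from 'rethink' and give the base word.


Remove prefix 're' from 'rethink' to get root 'think'.

think


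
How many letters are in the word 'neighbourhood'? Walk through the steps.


Spell out 'neighbourhood' and number each letter: n(1), e(2), i(3), g(4), h(5), b(6), o(7), u(8), r(9), h(10), o(11), o(12), d(13). Total: 13 letters.

13


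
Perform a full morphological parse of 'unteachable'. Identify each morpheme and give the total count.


Step 1: Identify prefix: 'un' (meaning: not/reverse)
Step 2: Identify root: 'teach'
Step 3: Identify suffix(es): 'able'
Decomposition: un- (prefix: not/reverse) + teach (root) + -able (suffix: capable of)
Total morphemes: 3

3 morphemes (un- (prefix: not/reverse) + teach (root) + -able (suffix: capable of))


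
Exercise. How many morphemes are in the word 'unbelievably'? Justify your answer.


Decomposition: un- (prefix) + believe (root) + -able (suffix) + -ly (suffix) = 4 morpheme(s)

4 morphemes


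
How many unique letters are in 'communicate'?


Unique letters in 'communicate': {a, c, e, i, m, n, o, t, u} = 9 distinct letters.

9


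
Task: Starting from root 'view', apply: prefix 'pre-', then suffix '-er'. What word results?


Step 1: Add prefix 'pre-' to 'view' = 'preview'
Step 2: Add suffix '-er' to 'preview' = 'previewer'

previewer


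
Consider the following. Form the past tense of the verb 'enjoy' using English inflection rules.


Apply rule: Add -ed. 'enjoy' becomes 'enjoyed'.

enjoyed


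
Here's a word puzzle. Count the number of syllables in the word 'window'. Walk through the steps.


Break 'window' into syllables: win-dow -> win | dow = 2 syllables

2 syllables


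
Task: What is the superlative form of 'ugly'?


Apply superlative formation (consonant + y: change y to i, add -est): 'ugly' -> 'ugliest'.

ugliest


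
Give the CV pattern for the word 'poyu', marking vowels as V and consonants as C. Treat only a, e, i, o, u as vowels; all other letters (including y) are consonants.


Letter mapping: p = C, o = V, y = C, u = V.

CVCV


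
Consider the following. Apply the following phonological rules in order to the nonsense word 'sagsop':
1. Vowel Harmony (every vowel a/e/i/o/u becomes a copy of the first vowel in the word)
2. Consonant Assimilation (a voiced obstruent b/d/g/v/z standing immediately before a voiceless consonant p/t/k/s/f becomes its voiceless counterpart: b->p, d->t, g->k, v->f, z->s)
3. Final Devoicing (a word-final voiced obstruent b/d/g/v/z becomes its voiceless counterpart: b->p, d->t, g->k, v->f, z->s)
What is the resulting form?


Starting form: 'sagsop'
Rule 1: Vowel Harmony: all vowels become 'a' (matching first vowel). 'sagsop' -> 'sagsap'
Rule 2: Consonant Assimilation: voiced obstruent before voiceless consonant becomes voiceless ('gs' -> 'ks'). 'sagsap' -> 'saksap'
Rule 3: Final Devoicing: final consonant 'p' is not one of the voiced obstruents b/d/g/v/z. No change.
Final form: 'saksap'

saksap


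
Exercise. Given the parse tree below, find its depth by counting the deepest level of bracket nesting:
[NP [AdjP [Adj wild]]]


Count bracket nesting levels:
'[' at pos 0: depth = 1
'[' at pos 4: depth = 2
'[' at pos 10: depth = 3
Maximum depth reached: 3

3


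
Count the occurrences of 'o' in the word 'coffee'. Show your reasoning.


Letter 'o' in 'coffee': found at position(s) 2 = 1 occurrence(s).

1


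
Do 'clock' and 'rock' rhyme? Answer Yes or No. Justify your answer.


Rime (stressed vowel + following sounds) of 'clock': -ock = /ɒk/
Rime of 'rock': -ock = /ɒk/
/ɒk/ and /ɒk/ are the same ending sound, so the words rhyme.

Yes


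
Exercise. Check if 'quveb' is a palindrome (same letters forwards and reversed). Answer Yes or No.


Forward: 'quveb'
Reversed: 'bevuq'
They differ.

No


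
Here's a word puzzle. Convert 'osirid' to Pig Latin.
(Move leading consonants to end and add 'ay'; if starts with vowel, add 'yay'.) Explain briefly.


'osirid' starts with a vowel, so add 'yay': 'osiridyay'.

osiridyay


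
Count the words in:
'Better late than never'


Split into words: Better | late | than | never = 4 words.

4


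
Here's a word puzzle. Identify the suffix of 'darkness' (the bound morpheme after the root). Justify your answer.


The word 'darkness' = 'dark' (root) + '-ness' (suffix). The suffix is '-ness'.

ness


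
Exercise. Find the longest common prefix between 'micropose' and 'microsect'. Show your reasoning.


Compare from the start: 5 characters match: 'micro'. Mismatch at position 6: 'p' vs 's'.

micro


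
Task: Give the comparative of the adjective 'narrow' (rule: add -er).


Apply comparative formation (add -er): 'narrow' -> 'narrower'.

narrower


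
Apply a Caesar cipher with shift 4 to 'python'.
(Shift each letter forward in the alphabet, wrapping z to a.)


Shift each letter by 4: p -> t, y -> c, t -> x, h -> l, o -> s, n -> r. Result: 'tcxlsr'.

tcxlsr


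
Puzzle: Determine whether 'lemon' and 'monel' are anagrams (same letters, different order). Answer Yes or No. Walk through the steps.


Sorted letters of 'lemon': 'elmno'
Sorted letters of 'monel': 'elmno'
They match.

Yes


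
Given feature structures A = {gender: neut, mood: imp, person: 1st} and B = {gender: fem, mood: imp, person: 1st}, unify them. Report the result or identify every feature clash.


Compare features:
gender: A=neut vs B=fem -> CLASH
mood: A=imp vs B=imp -> unified: imp
person: A=1st vs B=1st -> unified: 1st
Clash detected on feature 'gender' (neut vs fem); unification fails.

CLASH on 'gender' (neut vs fem)


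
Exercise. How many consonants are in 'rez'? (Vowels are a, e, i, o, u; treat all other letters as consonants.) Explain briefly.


Consonants in 'rez': r, z = 2 consonants.

2


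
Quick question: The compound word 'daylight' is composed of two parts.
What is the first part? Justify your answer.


Split 'daylight' into 'day' + 'light'. The first part is 'day'.

day


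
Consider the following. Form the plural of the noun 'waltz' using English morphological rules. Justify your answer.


Apply rule: Add -es (sibilant/fricative ending). 'waltz' becomes 'waltzes'.

waltzes


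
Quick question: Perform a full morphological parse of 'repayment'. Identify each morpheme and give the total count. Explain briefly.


Step 1: Identify prefix: 're' (meaning: again)
Step 2: Identify root: 'pay'
Step 3: Identify suffix(es): 'ment'
Decomposition: re- (prefix: again) + pay (root) + -ment (suffix: action/result)
Total morphemes: 3

3 morphemes (re- (prefix: again) + pay (root) + -ment (suffix: action/result))


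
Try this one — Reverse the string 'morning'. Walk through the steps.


Reverse 'morning' character by character: 'gninrom'.

gninrom


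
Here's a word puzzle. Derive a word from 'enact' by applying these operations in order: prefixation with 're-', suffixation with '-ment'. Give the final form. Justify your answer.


Step 1: Add prefix 're-' to 'enact' = 'reenact'
Step 2: Add suffix '-ment' to 'reenact' = 'reenactment'

reenactment


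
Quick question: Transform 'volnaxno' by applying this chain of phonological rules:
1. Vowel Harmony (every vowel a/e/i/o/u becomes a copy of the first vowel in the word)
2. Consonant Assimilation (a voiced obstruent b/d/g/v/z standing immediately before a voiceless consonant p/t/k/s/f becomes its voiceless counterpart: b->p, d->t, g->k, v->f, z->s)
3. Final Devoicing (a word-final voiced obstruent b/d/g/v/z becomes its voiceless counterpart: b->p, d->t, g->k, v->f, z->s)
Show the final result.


Starting form: 'volnaxno'
Rule 1: Vowel Harmony: all vowels become 'o' (matching first vowel). 'volnaxno' -> 'volnoxno'
Rule 2: Consonant Assimilation: no voiced obstruent (b/d/g/v/z) stands immediately before a voiceless consonant (p/t/k/s/f). No change.
Rule 3: Final Devoicing: the word ends in the vowel 'o', not a consonant. No change.
Final form: 'volnoxno'

volnoxno


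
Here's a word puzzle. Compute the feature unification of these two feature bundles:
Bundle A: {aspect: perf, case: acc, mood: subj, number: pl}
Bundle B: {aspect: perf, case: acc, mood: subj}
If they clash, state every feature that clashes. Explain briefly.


Compare features:
aspect: A=perf vs B=perf -> unified: perf
case: A=acc vs B=acc -> unified: acc
mood: A=subj vs B=subj -> unified: subj
number: A=pl vs B=_ -> unified: pl
No clashes found.

Unified: {aspect: perf, case: acc, mood: subj, number: pl}


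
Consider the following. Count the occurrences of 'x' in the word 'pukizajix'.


Letter 'x' in 'pukizajix': found at position(s) 9 = 1 occurrence(s).

1


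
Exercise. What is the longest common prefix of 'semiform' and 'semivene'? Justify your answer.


Compare from the start: 4 characters match: 'semi'. Mismatch at position 5: 'f' vs 'v'.

semi


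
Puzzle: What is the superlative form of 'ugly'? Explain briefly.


Apply superlative formation (consonant + y: change y to i, add -est): 'ugly' -> 'ugliest'.

ugliest


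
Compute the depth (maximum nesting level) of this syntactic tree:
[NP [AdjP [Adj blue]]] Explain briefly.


Count bracket nesting levels:
'[' at pos 0: depth = 1
'[' at pos 4: depth = 2
'[' at pos 10: depth = 3
Maximum depth reached: 3

3


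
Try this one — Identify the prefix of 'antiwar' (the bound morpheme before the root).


The word 'antiwar' = 'anti' (prefix) + 'war' (root). The prefix is 'anti'.

anti


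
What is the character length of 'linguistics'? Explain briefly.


Spell out 'linguistics' and number each letter: l(1), i(2), n(3), g(4), u(5), i(6), s(7), t(8), i(9), c(10), s(11). Total: 11 letters.

11


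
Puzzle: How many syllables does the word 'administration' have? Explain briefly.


Break 'administration' into syllables: ad-min-is-tra-tion -> ad | min | is | tra | tion = 5 syllables

5 syllables


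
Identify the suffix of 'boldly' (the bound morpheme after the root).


The word 'boldly' = 'bold' (root) + '-ly' (suffix). The suffix is '-ly'.

ly


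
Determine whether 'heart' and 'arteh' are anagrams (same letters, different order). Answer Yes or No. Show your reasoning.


Sorted letters of 'heart': 'aehrt'
Sorted letters of 'arteh': 'aehrt'
They match.

Yes


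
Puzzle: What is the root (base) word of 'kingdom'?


Remove suffix '-dom' from 'kingdom' to get root 'king'.

king


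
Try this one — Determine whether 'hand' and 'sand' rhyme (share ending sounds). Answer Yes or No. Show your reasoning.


Rime (stressed vowel + following sounds) of 'hand': -and = /ænd/
Rime of 'sand': -and = /ænd/
/ænd/ and /ænd/ are the same ending sound, so the words rhyme.

Yes


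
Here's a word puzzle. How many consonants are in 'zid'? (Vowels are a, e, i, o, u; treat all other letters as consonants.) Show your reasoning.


Consonants in 'zid': z, d = 2 consonants.

2


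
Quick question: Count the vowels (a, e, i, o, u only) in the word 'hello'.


Vowels in 'hello': e, o = 2 vowels.

2


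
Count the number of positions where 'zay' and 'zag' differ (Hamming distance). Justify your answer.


Alignment:
Position 1: 'z' vs 'z' = match
Position 2: 'a' vs 'a' = match
Position 3: 'y' vs 'g' = DIFFER
Total differences: 1

1


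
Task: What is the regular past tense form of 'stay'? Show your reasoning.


Apply rule: Add -ed. 'stay' becomes 'stayed'.

stayed


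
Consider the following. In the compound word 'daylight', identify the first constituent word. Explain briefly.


Split 'daylight' into 'day' + 'light'. The first part is 'day'.

day


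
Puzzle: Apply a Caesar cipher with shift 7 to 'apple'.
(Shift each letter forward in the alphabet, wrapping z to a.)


Shift each letter by 7: a -> h, p -> w, p -> w, l -> s, e -> l. Result: 'hwwsl'.

hwwsl


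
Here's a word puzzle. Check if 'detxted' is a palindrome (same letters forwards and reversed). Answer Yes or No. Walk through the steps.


Forward: 'detxted'
Reversed: 'detxted'
They are identical.

Yes


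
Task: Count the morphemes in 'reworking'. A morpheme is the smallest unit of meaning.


Decomposition: re- (prefix) + work (root) + -ing (suffix) = 3 morpheme(s)

3 morphemes


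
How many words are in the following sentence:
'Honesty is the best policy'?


Split into words: Honesty | is | the | best | policy = 5 words.

5


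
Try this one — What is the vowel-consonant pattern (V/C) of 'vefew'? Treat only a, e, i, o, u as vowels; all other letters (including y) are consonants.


Letter mapping: v = C, e = V, f = C, e = V, w = C.

CVCVC


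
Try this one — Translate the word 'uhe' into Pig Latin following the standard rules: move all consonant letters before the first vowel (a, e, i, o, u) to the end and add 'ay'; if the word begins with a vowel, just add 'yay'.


'uhe' starts with a vowel, so add 'yay': 'uheyay'.

uheyay


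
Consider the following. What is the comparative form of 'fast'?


Apply comparative formation (add -er): 'fast' -> 'faster'.

faster


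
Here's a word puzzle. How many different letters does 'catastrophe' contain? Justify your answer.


Unique letters in 'catastrophe': {a, c, e, h, o, p, r, s, t} = 9 distinct letters.

9


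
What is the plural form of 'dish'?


Apply rule: Add -es (sibilant/fricative ending). 'dish' becomes 'dishes'.

dishes


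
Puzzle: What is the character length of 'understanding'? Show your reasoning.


Spell out 'understanding' and number each letter: u(1), n(2), d(3), e(4), r(5), s(6), t(7), a(8), n(9), d(10), i(11), n(12), g(13). Total: 13 letters.

13


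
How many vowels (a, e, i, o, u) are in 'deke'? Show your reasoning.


Vowels in 'deke': e, e = 2 vowels.

2


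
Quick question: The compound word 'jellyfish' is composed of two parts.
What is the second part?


Split 'jellyfish' into 'jelly' + 'fish'. The second part is 'fish'.

fish


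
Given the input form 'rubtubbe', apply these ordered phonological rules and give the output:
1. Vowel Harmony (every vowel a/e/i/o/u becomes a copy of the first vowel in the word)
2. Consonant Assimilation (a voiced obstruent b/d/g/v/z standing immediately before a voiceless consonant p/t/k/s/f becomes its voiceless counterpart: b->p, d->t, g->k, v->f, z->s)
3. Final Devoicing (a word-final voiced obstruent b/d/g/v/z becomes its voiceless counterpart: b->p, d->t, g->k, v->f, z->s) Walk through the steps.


Starting form: 'rubtubbe'
Rule 1: Vowel Harmony: all vowels become 'u' (matching first vowel). 'rubtubbe' -> 'rubtubbu'
Rule 2: Consonant Assimilation: voiced obstruent before voiceless consonant becomes voiceless ('bt' -> 'pt'). 'rubtubbu' -> 'ruptubbu'
Rule 3: Final Devoicing: the word ends in the vowel 'u', not a consonant. No change.
Final form: 'ruptubbu'

ruptubbu


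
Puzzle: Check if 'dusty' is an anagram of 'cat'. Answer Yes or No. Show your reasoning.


Sorted letters of 'dusty': 'dstuy'
Sorted letters of 'cat': 'act'
They do not match.

No


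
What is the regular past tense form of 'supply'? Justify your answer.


Apply rule: Change -y to -ied. 'supply' becomes 'supplied'.

supplied


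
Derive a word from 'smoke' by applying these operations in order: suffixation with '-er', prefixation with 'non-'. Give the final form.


Step 1: Add suffix '-er' to 'smoke' = 'smoker'
Step 2: Add prefix 'non-' to 'smoker' = 'nonsmoker'

nonsmoker


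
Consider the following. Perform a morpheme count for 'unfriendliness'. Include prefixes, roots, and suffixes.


Decomposition: un- (prefix) + friend (root) + -ly (suffix) + -ness (suffix) = 4 morpheme(s)

4 morphemes


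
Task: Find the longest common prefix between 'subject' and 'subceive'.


Compare from the start: 3 characters match: 'sub'. Mismatch at position 4: 'j' vs 'c'.

sub
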